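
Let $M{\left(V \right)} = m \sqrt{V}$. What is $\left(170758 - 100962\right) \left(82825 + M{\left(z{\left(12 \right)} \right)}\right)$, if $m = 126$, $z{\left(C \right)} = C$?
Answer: $5780853700 + 17588592 \sqrt{3} \approx 5.8113 \cdot 10^{9}$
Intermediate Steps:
$M{\left(V \right)} = 126 \sqrt{V}$
$\left(170758 - 100962\right) \left(82825 + M{\left(z{\left(12 \right)} \right)}\right) = \left(170758 - 100962\right) \left(82825 + 126 \sqrt{12}\right) = \left(170758 - 100962\right) \left(82825 + 126 \cdot 2 \sqrt{3}\right) = 69796 \left(82825 + 252 \sqrt{3}\right) = 5780853700 + 17588592 \sqrt{3}$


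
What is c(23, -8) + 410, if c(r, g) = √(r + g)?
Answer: 410 + √15 ≈ 413.87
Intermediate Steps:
c(r, g) = √(g + r)
c(23, -8) + 410 = √(-8 + 23) + 410 = √15 + 410 = 410 + √15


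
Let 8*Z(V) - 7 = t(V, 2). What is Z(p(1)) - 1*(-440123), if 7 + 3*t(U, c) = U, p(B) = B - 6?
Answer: 3520987/8 ≈ 4.4012e+5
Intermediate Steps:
p(B) = -6 + B
t(U, c) = -7/3 + U/3
Z(V) = 7/12 + V/24 (Z(V) = 7/8 + (-7/3 + V/3)/8 = 7/8 + (-7/24 + V/24) = 7/12 + V/24)
Z(p(1)) - 1*(-440123) = (7/12 + (-6 + 1)/24) - 1*(-440123) = (7/12 + (1/24)*(-5)) + 440123 = (7/12 - 5/24) + 440123 = 3/8 + 440123 = 3520987/8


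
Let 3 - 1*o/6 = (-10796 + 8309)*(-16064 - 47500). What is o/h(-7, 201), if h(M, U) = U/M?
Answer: 2213171310/67 ≈ 3.3032e+7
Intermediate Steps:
o = -948501990 (o = 18 - 6*(-10796 + 8309)*(-16064 - 47500) = 18 - (-14922)*(-63564) = 18 - 6*158083668 = 18 - 948502008 = -948501990)
o/h(-7, 201) = -948501990/(201/(-7)) = -948501990/(201*(-⅐)) = -948501990/(-201/7) = -948501990*(-7/201) = 2213171310/67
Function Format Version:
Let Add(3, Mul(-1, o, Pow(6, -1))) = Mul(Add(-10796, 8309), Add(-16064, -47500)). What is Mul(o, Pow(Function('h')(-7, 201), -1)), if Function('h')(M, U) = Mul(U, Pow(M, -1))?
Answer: Rational(2213171310, 67) ≈ 3.3032e+7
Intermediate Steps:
o = -948501990 (o = Add(18, Mul(-6, Mul(Add(-10796, 8309), Add(-16064, -47500)))) = Add(18, Mul(-6, Mul(-2487, -63564))) = Add(18, Mul(-6, 158083668)) = Add(18, -948502008) = -948501990)
Mul(o, Pow(Function('h')(-7, 201), -1)) = Mul(-948501990, Pow(Mul(201, Pow(-7, -1)), -1)) = Mul(-948501990, Pow(Mul(201, Rational(-1, 7)), -1)) = Mul(-948501990, Pow(Rational(-201, 7), -1)) = Mul(-948501990, Rational(-7, 201)) = Rational(2213171310, 67)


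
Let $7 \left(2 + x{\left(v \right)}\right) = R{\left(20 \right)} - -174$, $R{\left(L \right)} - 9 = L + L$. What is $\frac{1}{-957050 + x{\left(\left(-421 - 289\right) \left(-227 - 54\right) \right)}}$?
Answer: $- \frac{7}{6699141} \approx -1.0449 \cdot 10^{-6}$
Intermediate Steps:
$R{\left(L \right)} = 9 + 2 L$ ($R{\left(L \right)} = 9 + \left(L + L\right) = 9 + 2 L$)
$x{\left(v \right)} = \frac{209}{7}$ ($x{\left(v \right)} = -2 + \frac{\left(9 + 2 \cdot 20\right) - -174}{7} = -2 + \frac{\left(9 + 40\right) + 174}{7} = -2 + \frac{49 + 174}{7} = -2 + \frac{1}{7} \cdot 223 = -2 + \frac{223}{7} = \frac{209}{7}$)
$\frac{1}{-957050 + x{\left(\left(-421 - 289\right) \left(-227 - 54\right) \right)}} = \frac{1}{-957050 + \frac{209}{7}} = \frac{1}{- \frac{6699141}{7}} = - \frac{7}{6699141}$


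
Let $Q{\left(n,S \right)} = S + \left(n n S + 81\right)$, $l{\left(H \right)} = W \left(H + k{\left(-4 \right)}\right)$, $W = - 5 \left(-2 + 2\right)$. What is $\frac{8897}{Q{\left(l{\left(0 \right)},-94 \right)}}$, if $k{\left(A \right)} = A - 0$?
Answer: $- \frac{8897}{13} \approx -684.38$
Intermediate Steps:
$k{\left(A \right)} = A$ ($k{\left(A \right)} = A + 0 = A$)
$W = 0$ ($W = \left(-5\right) 0 = 0$)
$l{\left(H \right)} = 0$ ($l{\left(H \right)} = 0 \left(H - 4\right) = 0 \left(-4 + H\right) = 0$)
$Q{\left(n,S \right)} = 81 + S + S n^{2}$ ($Q{\left(n,S \right)} = S + \left(n^{2} S + 81\right) = S + \left(S n^{2} + 81\right) = S + \left(81 + S n^{2}\right) = 81 + S + S n^{2}$)
$\frac{8897}{Q{\left(l{\left(0 \right)},-94 \right)}} = \frac{8897}{81 - 94 - 94 \cdot 0^{2}} = \frac{8897}{81 - 94 - 0} = \frac{8897}{81 - 94 + 0} = \frac{8897}{-13} = 8897 \left(- \frac{1}{13}\right) = - \frac{8897}{13}$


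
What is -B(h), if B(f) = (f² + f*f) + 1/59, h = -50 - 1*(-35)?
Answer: -26551/59 ≈ -450.02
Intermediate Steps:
h = -15 (h = -50 + 35 = -15)
B(f) = 1/59 + 2*f² (B(f) = (f² + f²) + 1/59 = 2*f² + 1/59 = 1/59 + 2*f²)
-B(h) = -(1/59 + 2*(-15)²) = -(1/59 + 2*225) = -(1/59 + 450) = -1*26551/59 = -26551/59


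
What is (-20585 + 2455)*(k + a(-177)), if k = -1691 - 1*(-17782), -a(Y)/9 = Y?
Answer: -320610920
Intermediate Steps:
a(Y) = -9*Y
k = 16091 (k = -1691 + 17782 = 16091)
(-20585 + 2455)*(k + a(-177)) = (-20585 + 2455)*(16091 - 9*(-177)) = -18130*(16091 + 1593) = -18130*17684 = -320610920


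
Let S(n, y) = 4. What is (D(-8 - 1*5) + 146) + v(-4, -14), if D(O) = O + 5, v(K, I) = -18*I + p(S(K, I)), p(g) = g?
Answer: 394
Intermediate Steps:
v(K, I) = 4 - 18*I (v(K, I) = -18*I + 4 = 4 - 18*I)
D(O) = 5 + O
(D(-8 - 1*5) + 146) + v(-4, -14) = ((5 + (-8 - 1*5)) + 146) + (4 - 18*(-14)) = ((5 + (-8 - 5)) + 146) + (4 + 252) = ((5 - 13) + 146) + 256 = (-8 + 146) + 256 = 138 + 256 = 394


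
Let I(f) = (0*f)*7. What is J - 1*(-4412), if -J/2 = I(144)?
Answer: 4412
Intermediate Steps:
I(f) = 0 (I(f) = 0*7 = 0)
J = 0 (J = -2*0 = 0)
J - 1*(-4412) = 0 - 1*(-4412) = 0 + 4412 = 4412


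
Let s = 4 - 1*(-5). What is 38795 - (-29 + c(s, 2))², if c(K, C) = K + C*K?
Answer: 38791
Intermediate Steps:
s = 9 (s = 4 + 5 = 9)
38795 - (-29 + c(s, 2))² = 38795 - (-29 + 9*(1 + 2))² = 38795 - (-29 + 9*3)² = 38795 - (-29 + 27)² = 38795 - 1*(-2)² = 38795 - 1*4 = 38795 - 4 = 38791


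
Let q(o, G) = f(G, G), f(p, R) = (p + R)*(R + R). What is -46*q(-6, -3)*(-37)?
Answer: 61272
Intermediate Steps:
f(p, R) = 2*R*(R + p) (f(p, R) = (R + p)*(2*R) = 2*R*(R + p))
q(o, G) = 4*G**2 (q(o, G) = 2*G*(G + G) = 2*G*(2*G) = 4*G**2)
-46*q(-6, -3)*(-37) = -184*(-3)**2*(-37) = -184*9*(-37) = -46*36*(-37) = -1656*(-37) = 61272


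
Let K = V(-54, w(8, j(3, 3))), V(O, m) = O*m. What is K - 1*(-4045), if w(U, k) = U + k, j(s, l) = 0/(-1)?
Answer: 3613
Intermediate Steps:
j(s, l) = 0 (j(s, l) = 0*(-1) = 0)
K = -432 (K = -54*(8 + 0) = -54*8 = -432)
K - 1*(-4045) = -432 - 1*(-4045) = -432 + 4045 = 3613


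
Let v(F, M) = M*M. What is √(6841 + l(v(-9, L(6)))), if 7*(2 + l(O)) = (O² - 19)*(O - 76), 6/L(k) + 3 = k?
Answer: √336623/7 ≈ 82.885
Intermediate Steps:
L(k) = 6/(-3 + k)
v(F, M) = M²
l(O) = -2 + (-76 + O)*(-19 + O²)/7 (l(O) = -2 + ((O² - 19)*(O - 76))/7 = -2 + ((-19 + O²)*(-76 + O))/7 = -2 + ((-76 + O)*(-19 + O²))/7 = -2 + (-76 + O)*(-19 + O²)/7)
√(6841 + l(v(-9, L(6)))) = √(6841 + (1430/7 - 76*1296/(-3 + 6)⁴/7 - 19*36/(-3 + 6)²/7 + ((6/(-3 + 6))²)³/7)) = √(6841 + (1430/7 - 76*((6/3)²)²/7 - 19*(6/3)²/7 + ((6/3)²)³/7)) = √(6841 + (1430/7 - 76*((6*(⅓))²)²/7 - 19*(6*(⅓))²/7 + ((6*(⅓))²)³/7)) = √(6841 + (1430/7 - 76*(2²)²/7 - 19/7*2² + (2²)³/7)) = √(6841 + (1430/7 - 76/7*4² - 19/7*4 + (⅐)*4³)) = √(6841 + (1430/7 - 76/7*16 - 76/7 + (⅐)*64)) = √(6841 + (1430/7 - 1216/7 - 76/7 + 64/7)) = √(6841 + 202/7) = √(48089/7) = √336623/7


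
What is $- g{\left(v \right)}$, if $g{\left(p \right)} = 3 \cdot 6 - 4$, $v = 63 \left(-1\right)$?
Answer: $-14$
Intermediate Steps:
$v = -63$
$g{\left(p \right)} = 14$ ($g{\left(p \right)} = 18 - 4 = 14$)
$- g{\left(v \right)} = \left(-1\right) 14 = -14$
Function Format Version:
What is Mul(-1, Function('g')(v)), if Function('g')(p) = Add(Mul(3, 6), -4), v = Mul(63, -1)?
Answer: -14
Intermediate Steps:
v = -63
Function('g')(p) = 14 (Function('g')(p) = Add(18, -4) = 14)
Mul(-1, Function('g')(v)) = Mul(-1, 14) = -14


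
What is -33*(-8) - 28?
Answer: 236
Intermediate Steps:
-33*(-8) - 28 = 264 - 28 = 236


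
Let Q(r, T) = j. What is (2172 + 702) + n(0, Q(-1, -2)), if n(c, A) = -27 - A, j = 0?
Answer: 2847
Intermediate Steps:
Q(r, T) = 0
(2172 + 702) + n(0, Q(-1, -2)) = (2172 + 702) + (-27 - 1*0) = 2874 + (-27 + 0) = 2874 - 27 = 2847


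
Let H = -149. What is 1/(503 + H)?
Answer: 1/354 ≈ 0.0028249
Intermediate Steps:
1/(503 + H) = 1/(503 - 149) = 1/354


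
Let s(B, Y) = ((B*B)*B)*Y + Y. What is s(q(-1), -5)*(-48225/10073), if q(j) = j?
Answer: 0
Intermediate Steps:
s(B, Y) = Y + Y*B³ (s(B, Y) = (B²*B)*Y + Y = B³*Y + Y = Y*B³ + Y = Y + Y*B³)
s(q(-1), -5)*(-48225/10073) = (-5*(1 + (-1)³))*(-48225/10073) = (-5*(1 - 1))*(-48225*1/10073) = -5*0*(-48225/10073) = 0*(-48225/10073) = 0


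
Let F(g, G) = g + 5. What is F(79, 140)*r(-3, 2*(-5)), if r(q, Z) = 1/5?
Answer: 84/5 ≈ 16.800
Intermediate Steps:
F(g, G) = 5 + g
r(q, Z) = 1/5
F(79, 140)*r(-3, 2*(-5)) = (5 + 79)*(1/5) = 84*(1/5) = 84/5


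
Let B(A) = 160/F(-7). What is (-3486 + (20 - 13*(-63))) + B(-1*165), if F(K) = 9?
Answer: -23663/9 ≈ -2629.2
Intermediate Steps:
B(A) = 160/9
(-3486 + (20 - 13*(-63))) + B(-1*165) = (-3486 + (20 - 13*(-63))) + 160/9 = (-3486 + (20 + 819)) + 160/9 = (-3486 + 839) + 160/9 = -2647 + 160/9 = -23663/9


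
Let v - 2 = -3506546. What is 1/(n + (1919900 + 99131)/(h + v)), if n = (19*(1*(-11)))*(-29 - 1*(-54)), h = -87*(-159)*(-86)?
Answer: -4696182/24539569981 ≈ -0.00019137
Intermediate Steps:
v = -3506544 (v = 2 - 3506546 = -3506544)
h = -1189638 (h = 13833*(-86) = -1189638)
n = -5225 (n = (19*(-11))*(-29 + 54) = -209*25 = -5225)
1/(n + (1919900 + 99131)/(h + v)) = 1/(-5225 + (1919900 + 99131)/(-1189638 - 3506544)) = 1/(-5225 + 2019031/(-4696182)) = 1/(-5225 + 2019031*(-1/4696182)) = 1/(-5225 - 2019031/4696182) = 1/(-24539569981/4696182) = -4696182/24539569981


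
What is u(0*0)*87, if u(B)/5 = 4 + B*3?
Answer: 1740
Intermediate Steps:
u(B) = 20 + 15*B (u(B) = 5*(4 + B*3) = 5*(4 + 3*B) = 20 + 15*B)
u(0*0)*87 = (20 + 15*(0*0))*87 = (20 + 15*0)*87 = (20 + 0)*87 = 20*87 = 1740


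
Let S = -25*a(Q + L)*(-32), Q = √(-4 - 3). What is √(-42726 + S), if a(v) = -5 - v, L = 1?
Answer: √(-47526 - 800*I*√7) ≈ 4.8533 - 218.06*I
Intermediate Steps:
Q = I*√7 (Q = √(-7) = I*√7 ≈ 2.6458*I)
S = -4800 - 800*I*√7 (S = -25*(-5 - (I*√7 + 1))*(-32) = -25*(-5 - (1 + I*√7))*(-32) = -25*(-5 + (-1 - I*√7))*(-32) = -25*(-6 - I*√7)*(-32) = (150 + 25*I*√7)*(-32) = -4800 - 800*I*√7 ≈ -4800.0 - 2116.6*I)
√(-42726 + S) = √(-42726 + (-4800 - 800*I*√7)) = √(-47526 - 800*I*√7)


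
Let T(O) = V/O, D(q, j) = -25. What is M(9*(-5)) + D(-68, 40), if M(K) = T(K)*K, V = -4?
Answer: -29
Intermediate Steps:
T(O) = -4/O
M(K) = -4 (M(K) = (-4/K)*K = -4)
M(9*(-5)) + D(-68, 40) = -4 - 25 = -29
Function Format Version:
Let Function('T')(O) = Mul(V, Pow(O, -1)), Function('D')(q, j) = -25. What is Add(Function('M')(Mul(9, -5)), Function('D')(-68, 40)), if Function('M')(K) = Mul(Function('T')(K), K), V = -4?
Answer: -29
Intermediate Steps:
Function('T')(O) = Mul(-4, Pow(O, -1))
Function('M')(K) = -4 (Function('M')(K) = Mul(Mul(-4, Pow(K, -1)), K) = -4)
Add(Function('M')(Mul(9, -5)), Function('D')(-68, 40)) = Add(-4, -25) = -29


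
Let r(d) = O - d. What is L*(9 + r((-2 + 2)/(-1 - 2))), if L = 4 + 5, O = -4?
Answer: 45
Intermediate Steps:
r(d) = -4 - d
L = 9
L*(9 + r((-2 + 2)/(-1 - 2))) = 9*(9 + (-4 - (-2 + 2)/(-1 - 2))) = 9*(9 + (-4 - 0/(-3))) = 9*(9 + (-4 - 0*(-1)/3)) = 9*(9 + (-4 - 1*0)) = 9*(9 + (-4 + 0)) = 9*(9 - 4) = 9*5 = 45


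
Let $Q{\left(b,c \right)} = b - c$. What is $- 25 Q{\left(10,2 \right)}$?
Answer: $-200$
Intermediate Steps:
$- 25 Q{\left(10,2 \right)} = - 25 \left(10 - 2\right) = \left(-25\right) 8 = -200$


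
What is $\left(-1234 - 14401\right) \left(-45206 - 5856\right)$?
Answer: $798354370$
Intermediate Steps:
$\left(-1234 - 14401\right) \left(-45206 - 5856\right) = \left(-15635\right) \left(-51062\right) = 798354370$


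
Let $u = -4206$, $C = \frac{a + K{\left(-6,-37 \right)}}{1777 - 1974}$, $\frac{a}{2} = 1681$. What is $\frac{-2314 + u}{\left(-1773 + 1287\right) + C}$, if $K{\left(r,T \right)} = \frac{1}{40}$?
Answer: $\frac{51377600}{3964161} \approx 12.961$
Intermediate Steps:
$K{\left(r,T \right)} = \frac{1}{40}$
$a = 3362$ ($a = 2 \cdot 1681 = 3362$)
$C = - \frac{134481}{7880}$ ($C = \frac{3362 + \frac{1}{40}}{1777 - 1974} = \frac{134481}{40 \left(-197\right)} = \frac{134481}{40} \left(- \frac{1}{197}\right) = - \frac{134481}{7880} \approx -17.066$)
$\frac{-2314 + u}{\left(-1773 + 1287\right) + C} = \frac{-2314 - 4206}{\left(-1773 + 1287\right) - \frac{134481}{7880}} = - \frac{6520}{-486 - \frac{134481}{7880}} = - \frac{6520}{- \frac{3964161}{7880}} = \left(-6520\right) \left(- \frac{7880}{3964161}\right) = \frac{51377600}{3964161}$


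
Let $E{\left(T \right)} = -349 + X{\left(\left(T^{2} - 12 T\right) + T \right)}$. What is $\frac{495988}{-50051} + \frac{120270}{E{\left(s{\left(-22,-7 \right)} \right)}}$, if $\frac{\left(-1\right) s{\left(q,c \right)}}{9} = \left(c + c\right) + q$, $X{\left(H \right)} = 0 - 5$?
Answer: $- \frac{1032535587}{2953009} \approx -349.66$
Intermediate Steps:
$X{\left(H \right)} = -5$ ($X{\left(H \right)} = 0 - 5 = -5$)
$s{\left(q,c \right)} = - 18 c - 9 q$ ($s{\left(q,c \right)} = - 9 \left(\left(c + c\right) + q\right) = - 9 \left(2 c + q\right) = - 9 \left(q + 2 c\right) = - 18 c - 9 q$)
$E{\left(T \right)} = -354$ ($E{\left(T \right)} = -349 - 5 = -354$)
$\frac{495988}{-50051} + \frac{120270}{E{\left(s{\left(-22,-7 \right)} \right)}} = \frac{495988}{-50051} + \frac{120270}{-354} = 495988 \left(- \frac{1}{50051}\right) + 120270 \left(- \frac{1}{354}\right) = - \frac{495988}{50051} - \frac{20045}{59} = - \frac{1032535587}{2953009}$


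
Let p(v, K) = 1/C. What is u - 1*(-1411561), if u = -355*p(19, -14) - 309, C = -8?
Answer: 11290371/8 ≈ 1.4113e+6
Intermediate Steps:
p(v, K) = -1/8 (p(v, K) = 1/(-8) = -1/8)
u = -2117/8 (u = -355*(-1/8) - 309 = 355/8 - 309 = -2117/8 ≈ -264.63)
u - 1*(-1411561) = -2117/8 - 1*(-1411561) = -2117/8 + 1411561 = 11290371/8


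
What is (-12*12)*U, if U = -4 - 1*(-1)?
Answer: 432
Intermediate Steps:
U = -3 (U = -4 + 1 = -3)
(-12*12)*U = -12*12*(-3) = -144*(-3) = 432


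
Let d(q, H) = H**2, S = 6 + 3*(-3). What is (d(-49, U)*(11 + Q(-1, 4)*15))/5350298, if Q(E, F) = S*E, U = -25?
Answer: 17500/2675149 ≈ 0.0065417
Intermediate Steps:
S = -3 (S = 6 - 9 = -3)
Q(E, F) = -3*E
(d(-49, U)*(11 + Q(-1, 4)*15))/5350298 = ((-25)**2*(11 - 3*(-1)*15))/5350298 = (625*(11 + 3*15))*(1/5350298) = (625*(11 + 45))*(1/5350298) = (625*56)*(1/5350298) = 35000*(1/5350298) = 17500/2675149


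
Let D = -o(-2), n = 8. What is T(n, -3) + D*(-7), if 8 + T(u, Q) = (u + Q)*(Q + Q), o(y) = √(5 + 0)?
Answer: -38 + 7*√5 ≈ -22.348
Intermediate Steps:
o(y) = √5
D = -√5 ≈ -2.2361
T(u, Q) = -8 + 2*Q*(Q + u) (T(u, Q) = -8 + (u + Q)*(Q + Q) = -8 + (Q + u)*(2*Q) = -8 + 2*Q*(Q + u))
T(n, -3) + D*(-7) = (-8 + 2*(-3)² + 2*(-3)*8) - √5*(-7) = (-8 + 2*9 - 48) + 7*√5 = (-8 + 18 - 48) + 7*√5 = -38 + 7*√5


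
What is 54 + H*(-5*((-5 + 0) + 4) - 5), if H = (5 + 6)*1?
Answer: 54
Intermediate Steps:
H = 11 (H = 11*1 = 11)
54 + H*(-5*((-5 + 0) + 4) - 5) = 54 + 11*(-5*((-5 + 0) + 4) - 5) = 54 + 11*(-5*(-5 + 4) - 5) = 54 + 11*(-5*(-1) - 5) = 54 + 11*(5 - 5) = 54 + 11*0 = 54 + 0 = 54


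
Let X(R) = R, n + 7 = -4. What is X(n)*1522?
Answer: -16742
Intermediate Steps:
n = -11 (n = -7 - 4 = -11)
X(n)*1522 = -11*1522 = -16742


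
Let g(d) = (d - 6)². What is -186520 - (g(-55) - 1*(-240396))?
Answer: -430637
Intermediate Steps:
g(d) = (-6 + d)²
-186520 - (g(-55) - 1*(-240396)) = -186520 - ((-6 - 55)² - 1*(-240396)) = -186520 - ((-61)² + 240396) = -186520 - (3721 + 240396) = -186520 - 1*244117 = -186520 - 244117 = -430637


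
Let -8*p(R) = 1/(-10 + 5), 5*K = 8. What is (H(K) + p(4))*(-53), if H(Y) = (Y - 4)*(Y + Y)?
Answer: 81143/200 ≈ 405.71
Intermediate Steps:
K = 8/5 (K = (⅕)*8 = 8/5 ≈ 1.6000)
H(Y) = 2*Y*(-4 + Y) (H(Y) = (-4 + Y)*(2*Y) = 2*Y*(-4 + Y))
p(R) = 1/40 (p(R) = -1/(8*(-10 + 5)) = -⅛/(-5) = -⅛*(-⅕) = 1/40)
(H(K) + p(4))*(-53) = (2*(8/5)*(-4 + 8/5) + 1/40)*(-53) = (2*(8/5)*(-12/5) + 1/40)*(-53) = (-192/25 + 1/40)*(-53) = -1531/200*(-53) = 81143/200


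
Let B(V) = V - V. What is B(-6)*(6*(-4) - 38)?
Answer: 0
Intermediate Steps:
B(V) = 0
B(-6)*(6*(-4) - 38) = 0*(6*(-4) - 38) = 0*(-24 - 38) = 0*(-62) = 0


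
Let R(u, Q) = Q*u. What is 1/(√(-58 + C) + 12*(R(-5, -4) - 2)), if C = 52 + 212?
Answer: 108/23225 - √206/46450 ≈ 0.0043412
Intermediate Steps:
C = 264
1/(√(-58 + C) + 12*(R(-5, -4) - 2)) = 1/(√(-58 + 264) + 12*(-4*(-5) - 2)) = 1/(√206 + 12*(20 - 2)) = 1/(√206 + 12*18) = 1/(√206 + 216) = 1/(216 + √206)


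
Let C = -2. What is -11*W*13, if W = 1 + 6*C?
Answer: 1573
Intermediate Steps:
W = -11 (W = 1 + 6*(-2) = 1 - 12 = -11)
-11*W*13 = -11*(-11)*13 = 121*13 = 1573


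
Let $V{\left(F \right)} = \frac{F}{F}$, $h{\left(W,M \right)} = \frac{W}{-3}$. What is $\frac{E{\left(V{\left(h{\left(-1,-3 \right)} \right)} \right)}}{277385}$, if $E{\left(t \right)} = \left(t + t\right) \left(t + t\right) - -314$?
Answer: $\frac{318}{277385} \approx 0.0011464$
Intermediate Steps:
$h{\left(W,M \right)} = - \frac{W}{3}$ ($h{\left(W,M \right)} = W \left(- \frac{1}{3}\right) = - \frac{W}{3}$)
$V{\left(F \right)} = 1$
$E{\left(t \right)} = 314 + 4 t^{2}$ ($E{\left(t \right)} = 2 t 2 t + 314 = 4 t^{2} + 314 = 314 + 4 t^{2}$)
$\frac{E{\left(V{\left(h{\left(-1,-3 \right)} \right)} \right)}}{277385} = \frac{314 + 4 \cdot 1^{2}}{277385} = \left(314 + 4 \cdot 1\right) \frac{1}{277385} = \left(314 + 4\right) \frac{1}{277385} = 318 \cdot \frac{1}{277385} = \frac{318}{277385}$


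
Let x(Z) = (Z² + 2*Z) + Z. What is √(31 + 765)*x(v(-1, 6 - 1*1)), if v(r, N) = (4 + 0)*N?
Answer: 920*√199 ≈ 12978.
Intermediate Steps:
v(r, N) = 4*N
x(Z) = Z² + 3*Z
√(31 + 765)*x(v(-1, 6 - 1*1)) = √(31 + 765)*((4*(6 - 1*1))*(3 + 4*(6 - 1*1))) = √796*((4*(6 - 1))*(3 + 4*(6 - 1))) = (2*√199)*((4*5)*(3 + 4*5)) = (2*√199)*(20*(3 + 20)) = (2*√199)*(20*23) = (2*√199)*460 = 920*√199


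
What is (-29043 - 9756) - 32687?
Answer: -71486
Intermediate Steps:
(-29043 - 9756) - 32687 = -38799 - 32687 = -71486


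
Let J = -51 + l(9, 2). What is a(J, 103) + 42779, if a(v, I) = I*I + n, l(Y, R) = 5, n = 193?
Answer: 53581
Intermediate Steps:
J = -46 (J = -51 + 5 = -46)
a(v, I) = 193 + I² (a(v, I) = I*I + 193 = I² + 193 = 193 + I²)
a(J, 103) + 42779 = (193 + 103²) + 42779 = (193 + 10609) + 42779 = 10802 + 42779 = 53581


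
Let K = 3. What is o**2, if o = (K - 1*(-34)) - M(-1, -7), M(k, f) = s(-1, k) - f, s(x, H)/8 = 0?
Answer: 900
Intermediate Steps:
s(x, H) = 0 (s(x, H) = 8*0 = 0)
M(k, f) = -f (M(k, f) = 0 - f = -f)
o = 30 (o = (3 - 1*(-34)) - (-1)*(-7) = (3 + 34) - 1*7 = 37 - 7 = 30)
o**2 = 30**2 = 900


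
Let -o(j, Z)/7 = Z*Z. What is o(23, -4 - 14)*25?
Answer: -56700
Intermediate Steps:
o(j, Z) = -7*Z² (o(j, Z) = -7*Z*Z = -7*Z²)
o(23, -4 - 14)*25 = -7*(-4 - 14)²*25 = -7*(-18)²*25 = -7*324*25 = -2268*25 = -56700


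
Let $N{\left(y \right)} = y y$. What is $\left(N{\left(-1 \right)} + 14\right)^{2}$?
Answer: $225$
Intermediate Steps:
$N{\left(y \right)} = y^{2}$
$\left(N{\left(-1 \right)} + 14\right)^{2} = \left(\left(-1\right)^{2} + 14\right)^{2} = \left(1 + 14\right)^{2} = 15^{2} = 225$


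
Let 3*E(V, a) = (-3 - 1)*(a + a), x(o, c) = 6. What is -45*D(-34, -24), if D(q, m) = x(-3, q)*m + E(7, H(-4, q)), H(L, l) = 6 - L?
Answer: 7680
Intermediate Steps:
E(V, a) = -8*a/3 (E(V, a) = ((-3 - 1)*(a + a))/3 = (-8*a)/3 = -8*a/3)
D(q, m) = -80/3 + 6*m (D(q, m) = 6*m - 8*(6 - 1*(-4))/3 = 6*m - 8*(6 + 4)/3 = 6*m - 8/3*10 = 6*m - 80/3 = -80/3 + 6*m)
-45*D(-34, -24) = -45*(-80/3 + 6*(-24)) = -45*(-80/3 - 144) = -45*(-512/3) = 7680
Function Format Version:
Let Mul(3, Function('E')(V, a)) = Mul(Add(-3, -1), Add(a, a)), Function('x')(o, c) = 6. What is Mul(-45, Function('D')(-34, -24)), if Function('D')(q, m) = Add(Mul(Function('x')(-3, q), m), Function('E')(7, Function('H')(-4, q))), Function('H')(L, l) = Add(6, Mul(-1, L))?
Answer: 7680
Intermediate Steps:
Function('E')(V, a) = Mul(Rational(-8, 3), a) (Function('E')(V, a) = Mul(Rational(1, 3), Mul(Add(-3, -1), Add(a, a))) = Mul(Rational(1, 3), Mul(-4, Mul(2, a))) = Mul(Rational(1, 3), Mul(-8, a)) = Mul(Rational(-8, 3), a))
Function('D')(q, m) = Add(Rational(-80, 3), Mul(6, m)) (Function('D')(q, m) = Add(Mul(6, m), Mul(Rational(-8, 3), Add(6, Mul(-1, -4)))) = Add(Mul(6, m), Mul(Rational(-8, 3), Add(6, 4))) = Add(Mul(6, m), Mul(Rational(-8, 3), 10)) = Add(Mul(6, m), Rational(-80, 3)) = Add(Rational(-80, 3), Mul(6, m)))
Mul(-45, Function('D')(-34, -24)) = Mul(-45, Add(Rational(-80, 3), Mul(6, -24))) = Mul(-45, Add(Rational(-80, 3), -144)) = Mul(-45, Rational(-512, 3)) = 7680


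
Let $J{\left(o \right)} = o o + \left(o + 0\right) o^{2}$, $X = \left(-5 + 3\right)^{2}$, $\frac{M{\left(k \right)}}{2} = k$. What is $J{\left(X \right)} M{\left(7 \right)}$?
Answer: $1120$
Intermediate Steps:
$M{\left(k \right)} = 2 k$
$X = 4$ ($X = \left(-2\right)^{2} = 4$)
$J{\left(o \right)} = o^{2} + o^{3}$ ($J{\left(o \right)} = o^{2} + o o^{2} = o^{2} + o^{3}$)
$J{\left(X \right)} M{\left(7 \right)} = 4^{2} \left(1 + 4\right) 2 \cdot 7 = 16 \cdot 5 \cdot 14 = 80 \cdot 14 = 1120$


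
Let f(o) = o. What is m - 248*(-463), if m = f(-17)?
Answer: 114807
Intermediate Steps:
m = -17
m - 248*(-463) = -17 - 248*(-463) = -17 + 114824 = 114807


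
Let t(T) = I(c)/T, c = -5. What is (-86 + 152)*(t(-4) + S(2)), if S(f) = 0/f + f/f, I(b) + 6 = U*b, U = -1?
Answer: 165/2 ≈ 82.500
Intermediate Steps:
I(b) = -6 - b
S(f) = 1 (S(f) = 0 + 1 = 1)
t(T) = -1/T (t(T) = (-6 - 1*(-5))/T = (-6 + 5)/T = -1/T)
(-86 + 152)*(t(-4) + S(2)) = (-86 + 152)*(-1/(-4) + 1) = 66*(-1*(-¼) + 1) = 66*(¼ + 1) = 66*(5/4) = 165/2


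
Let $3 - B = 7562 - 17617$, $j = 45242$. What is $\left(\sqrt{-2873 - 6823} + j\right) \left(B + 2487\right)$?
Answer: $567560890 + 50180 i \sqrt{606} \approx 5.6756 \cdot 10^{8} + 1.2353 \cdot 10^{6} i$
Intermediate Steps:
$B = 10058$ ($B = 3 - \left(7562 - 17617\right) = 3 - -10055 = 3 + 10055 = 10058$)
$\left(\sqrt{-2873 - 6823} + j\right) \left(B + 2487\right) = \left(\sqrt{-2873 - 6823} + 45242\right) \left(10058 + 2487\right) = \left(\sqrt{-9696} + 45242\right) 12545 = \left(4 i \sqrt{606} + 45242\right) 12545 = \left(45242 + 4 i \sqrt{606}\right) 12545 = 567560890 + 50180 i \sqrt{606}$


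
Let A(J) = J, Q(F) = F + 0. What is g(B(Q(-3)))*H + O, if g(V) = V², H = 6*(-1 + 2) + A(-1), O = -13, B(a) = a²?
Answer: 392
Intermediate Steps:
Q(F) = F
H = 5 (H = 6*(-1 + 2) - 1 = 6*1 - 1 = 6 - 1 = 5)
g(B(Q(-3)))*H + O = ((-3)²)²*5 - 13 = 9²*5 - 13 = 81*5 - 13 = 405 - 13 = 392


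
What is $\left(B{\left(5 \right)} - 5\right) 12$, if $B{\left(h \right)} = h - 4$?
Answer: $-48$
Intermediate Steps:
$B{\left(h \right)} = -4 + h$ ($B{\left(h \right)} = h - 4 = -4 + h$)
$\left(B{\left(5 \right)} - 5\right) 12 = \left(\left(-4 + 5\right) - 5\right) 12 = \left(1 - 5\right) 12 = \left(-4\right) 12 = -48$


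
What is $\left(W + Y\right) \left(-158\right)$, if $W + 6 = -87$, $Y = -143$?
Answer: $37288$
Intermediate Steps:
$W = -93$ ($W = -6 - 87 = -93$)
$\left(W + Y\right) \left(-158\right) = \left(-93 - 143\right) \left(-158\right) = \left(-236\right) \left(-158\right) = 37288$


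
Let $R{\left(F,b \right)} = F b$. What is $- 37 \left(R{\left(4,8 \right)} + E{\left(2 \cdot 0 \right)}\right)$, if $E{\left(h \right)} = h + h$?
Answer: $-1184$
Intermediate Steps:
$E{\left(h \right)} = 2 h$
$- 37 \left(R{\left(4,8 \right)} + E{\left(2 \cdot 0 \right)}\right) = - 37 \left(4 \cdot 8 + 2 \cdot 2 \cdot 0\right) = - 37 \left(32 + 2 \cdot 0\right) = - 37 \left(32 + 0\right) = \left(-37\right) 32 = -1184$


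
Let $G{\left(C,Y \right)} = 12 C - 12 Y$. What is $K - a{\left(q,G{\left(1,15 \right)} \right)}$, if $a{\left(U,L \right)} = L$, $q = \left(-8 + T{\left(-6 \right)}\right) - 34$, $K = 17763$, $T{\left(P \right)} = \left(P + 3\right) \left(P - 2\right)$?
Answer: $17931$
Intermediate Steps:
$T{\left(P \right)} = \left(-2 + P\right) \left(3 + P\right)$ ($T{\left(P \right)} = \left(3 + P\right) \left(-2 + P\right) = \left(-2 + P\right) \left(3 + P\right)$)
$G{\left(C,Y \right)} = - 12 Y + 12 C$
$q = -18$ ($q = \left(-8 - \left(12 - 36\right)\right) - 34 = \left(-8 - -24\right) - 34 = \left(-8 + 24\right) - 34 = 16 - 34 = -18$)
$K - a{\left(q,G{\left(1,15 \right)} \right)} = 17763 - \left(\left(-12\right) 15 + 12 \cdot 1\right) = 17763 - \left(-180 + 12\right) = 17763 - -168 = 17763 + 168 = 17931$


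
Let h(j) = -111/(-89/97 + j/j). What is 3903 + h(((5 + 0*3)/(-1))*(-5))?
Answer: 20457/8 ≈ 2557.1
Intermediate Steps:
h(j) = -10767/8 (h(j) = -111/(-89*1/97 + 1) = -111/(-89/97 + 1) = -111/8/97 = -111*97/8 = -10767/8)
3903 + h(((5 + 0*3)/(-1))*(-5)) = 3903 - 10767/8 = 20457/8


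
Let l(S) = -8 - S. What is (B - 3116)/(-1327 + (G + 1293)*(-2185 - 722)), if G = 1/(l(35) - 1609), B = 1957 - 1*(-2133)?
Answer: -1609048/6211645949 ≈ -0.00025904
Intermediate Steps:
B = 4090 (B = 1957 + 2133 = 4090)
G = -1/1652 (G = 1/((-8 - 1*35) - 1609) = 1/((-8 - 35) - 1609) = 1/(-43 - 1609) = 1/(-1652) = -1/1652 ≈ -0.00060533)
(B - 3116)/(-1327 + (G + 1293)*(-2185 - 722)) = (4090 - 3116)/(-1327 + (-1/1652 + 1293)*(-2185 - 722)) = 974/(-1327 + (2136035/1652)*(-2907)) = 974/(-1327 - 6209453745/1652) = 974/(-6211645949/1652) = 974*(-1652/6211645949) = -1609048/6211645949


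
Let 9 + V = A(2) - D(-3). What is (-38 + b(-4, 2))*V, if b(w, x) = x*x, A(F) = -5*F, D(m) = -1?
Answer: 612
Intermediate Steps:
V = -18 (V = -9 + (-5*2 - 1*(-1)) = -9 + (-10 + 1) = -9 - 9 = -18)
b(w, x) = x**2
(-38 + b(-4, 2))*V = (-38 + 2**2)*(-18) = (-38 + 4)*(-18) = -34*(-18) = 612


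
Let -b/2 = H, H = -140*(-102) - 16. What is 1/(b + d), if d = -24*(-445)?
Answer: -1/17848 ≈ -5.6029e-5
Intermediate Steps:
H = 14264 (H = 14280 - 16 = 14264)
b = -28528 (b = -2*14264 = -28528)
d = 10680
1/(b + d) = 1/(-28528 + 10680) = 1/(-17848) = -1/17848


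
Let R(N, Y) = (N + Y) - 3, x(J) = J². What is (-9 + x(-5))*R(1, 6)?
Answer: 64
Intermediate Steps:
R(N, Y) = -3 + N + Y
(-9 + x(-5))*R(1, 6) = (-9 + (-5)²)*(-3 + 1 + 6) = (-9 + 25)*4 = 16*4 = 64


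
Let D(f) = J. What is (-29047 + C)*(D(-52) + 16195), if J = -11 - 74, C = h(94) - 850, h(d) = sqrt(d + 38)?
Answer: -481640670 + 32220*sqrt(33) ≈ -4.8146e+8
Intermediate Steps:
h(d) = sqrt(38 + d)
C = -850 + 2*sqrt(33) (C = sqrt(38 + 94) - 850 = sqrt(132) - 850 = 2*sqrt(33) - 850 = -850 + 2*sqrt(33) ≈ -838.51)
J = -85
D(f) = -85
(-29047 + C)*(D(-52) + 16195) = (-29047 + (-850 + 2*sqrt(33)))*(-85 + 16195) = (-29897 + 2*sqrt(33))*16110 = -481640670 + 32220*sqrt(33)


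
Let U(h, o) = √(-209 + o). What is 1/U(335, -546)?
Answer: -I*√755/755 ≈ -0.036394*I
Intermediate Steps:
1/U(335, -546) = 1/(√(-209 - 546)) = 1/(√(-755)) = 1/(I*√755) = -I*√755/755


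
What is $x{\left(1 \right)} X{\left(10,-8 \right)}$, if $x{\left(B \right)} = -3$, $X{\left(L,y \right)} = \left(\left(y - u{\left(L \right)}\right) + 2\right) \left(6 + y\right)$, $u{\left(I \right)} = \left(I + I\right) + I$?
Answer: $-216$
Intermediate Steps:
$u{\left(I \right)} = 3 I$ ($u{\left(I \right)} = 2 I + I = 3 I$)
$X{\left(L,y \right)} = \left(6 + y\right) \left(2 + y - 3 L\right)$ ($X{\left(L,y \right)} = \left(\left(y - 3 L\right) + 2\right) \left(6 + y\right) = \left(2 + y - 3 L\right) \left(6 + y\right) = \left(6 + y\right) \left(2 + y - 3 L\right)$)
$x{\left(1 \right)} X{\left(10,-8 \right)} = - 3 \left(12 + \left(-8\right)^{2} - 180 + 8 \left(-8\right) - 30 \left(-8\right)\right) = - 3 \left(12 + 64 - 180 - 64 + 240\right) = \left(-3\right) 72 = -216$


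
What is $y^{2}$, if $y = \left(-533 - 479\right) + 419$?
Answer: $351649$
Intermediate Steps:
$y = -593$ ($y = -1012 + 419 = -593$)
$y^{2} = \left(-593\right)^{2} = 351649$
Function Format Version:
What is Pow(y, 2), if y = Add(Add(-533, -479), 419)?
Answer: 351649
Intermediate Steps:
y = -593 (y = Add(-1012, 419) = -593)
Pow(y, 2) = Pow(-593, 2) = 351649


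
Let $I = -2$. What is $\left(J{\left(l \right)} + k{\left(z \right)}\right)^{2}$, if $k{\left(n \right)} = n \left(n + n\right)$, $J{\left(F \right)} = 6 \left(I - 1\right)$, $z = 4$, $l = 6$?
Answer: $196$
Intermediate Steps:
$J{\left(F \right)} = -18$ ($J{\left(F \right)} = 6 \left(-2 - 1\right) = 6 \left(-3\right) = -18$)
$k{\left(n \right)} = 2 n^{2}$ ($k{\left(n \right)} = n 2 n = 2 n^{2}$)
$\left(J{\left(l \right)} + k{\left(z \right)}\right)^{2} = \left(-18 + 2 \cdot 4^{2}\right)^{2} = \left(-18 + 2 \cdot 16\right)^{2} = \left(-18 + 32\right)^{2} = 14^{2} = 196$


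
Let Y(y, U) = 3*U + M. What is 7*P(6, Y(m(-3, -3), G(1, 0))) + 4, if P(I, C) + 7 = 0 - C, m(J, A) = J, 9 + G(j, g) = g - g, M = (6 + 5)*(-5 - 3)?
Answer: 760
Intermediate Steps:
M = -88 (M = 11*(-8) = -88)
G(j, g) = -9 (G(j, g) = -9 + (g - g) = -9 + 0 = -9)
Y(y, U) = -88 + 3*U (Y(y, U) = 3*U - 88 = -88 + 3*U)
P(I, C) = -7 - C (P(I, C) = -7 + (0 - C) = -7 - C)
7*P(6, Y(m(-3, -3), G(1, 0))) + 4 = 7*(-7 - (-88 + 3*(-9))) + 4 = 7*(-7 - (-88 - 27)) + 4 = 7*(-7 - 1*(-115)) + 4 = 7*(-7 + 115) + 4 = 7*108 + 4 = 756 + 4 = 760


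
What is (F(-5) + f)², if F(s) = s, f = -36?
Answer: 1681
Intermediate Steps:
(F(-5) + f)² = (-5 - 36)² = (-41)² = 1681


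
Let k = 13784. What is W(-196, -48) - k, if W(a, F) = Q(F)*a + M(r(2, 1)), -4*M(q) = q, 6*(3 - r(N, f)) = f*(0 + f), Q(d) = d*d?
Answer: -11168849/24 ≈ -4.6537e+5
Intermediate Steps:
Q(d) = d²
r(N, f) = 3 - f²/6 (r(N, f) = 3 - f*(0 + f)/6 = 3 - f*f/6 = 3 - f²/6)
M(q) = -q/4
W(a, F) = -17/24 + a*F² (W(a, F) = F²*a - (3 - ⅙*1²)/4 = a*F² - (3 - ⅙*1)/4 = a*F² - (3 - ⅙)/4 = a*F² - ¼*17/6 = a*F² - 17/24 = -17/24 + a*F²)
W(-196, -48) - k = (-17/24 - 196*(-48)²) - 1*13784 = (-17/24 - 196*2304) - 13784 = (-17/24 - 451584) - 13784 = -10838033/24 - 13784 = -11168849/24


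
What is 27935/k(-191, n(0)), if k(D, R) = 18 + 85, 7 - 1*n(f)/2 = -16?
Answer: 27935/103 ≈ 271.21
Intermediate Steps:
n(f) = 46 (n(f) = 14 - 2*(-16) = 14 + 32 = 46)
k(D, R) = 103
27935/k(-191, n(0)) = 27935/103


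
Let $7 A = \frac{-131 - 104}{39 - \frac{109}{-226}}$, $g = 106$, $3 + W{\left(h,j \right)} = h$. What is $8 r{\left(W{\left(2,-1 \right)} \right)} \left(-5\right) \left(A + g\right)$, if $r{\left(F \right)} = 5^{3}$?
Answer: $- \frac{32838780000}{62461} \approx -5.2575 \cdot 10^{5}$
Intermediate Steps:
$W{\left(h,j \right)} = -3 + h$
$r{\left(F \right)} = 125$
$A = - \frac{53110}{62461}$ ($A = \frac{\left(-131 - 104\right) \frac{1}{39 - \frac{109}{-226}}}{7} = \frac{\left(-235\right) \frac{1}{39 - - \frac{109}{226}}}{7} = \frac{\left(-235\right) \frac{1}{39 + \frac{109}{226}}}{7} = \frac{\left(-235\right) \frac{1}{\frac{8923}{226}}}{7} = \frac{\left(-235\right) \frac{226}{8923}}{7} = \frac{1}{7} \left(- \frac{53110}{8923}\right) = - \frac{53110}{62461} \approx -0.85029$)
$8 r{\left(W{\left(2,-1 \right)} \right)} \left(-5\right) \left(A + g\right) = 8 \cdot 125 \left(-5\right) \left(- \frac{53110}{62461} + 106\right) = 1000 \left(-5\right) \frac{6567756}{62461} = \left(-5000\right) \frac{6567756}{62461} = - \frac{32838780000}{62461}$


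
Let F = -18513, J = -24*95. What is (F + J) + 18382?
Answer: -2411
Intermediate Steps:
J = -2280
(F + J) + 18382 = (-18513 - 2280) + 18382 = -20793 + 18382 = -2411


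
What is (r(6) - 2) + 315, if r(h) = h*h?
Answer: 349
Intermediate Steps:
r(h) = h²
(r(6) - 2) + 315 = (6² - 2) + 315 = (36 - 2) + 315 = 34 + 315 = 349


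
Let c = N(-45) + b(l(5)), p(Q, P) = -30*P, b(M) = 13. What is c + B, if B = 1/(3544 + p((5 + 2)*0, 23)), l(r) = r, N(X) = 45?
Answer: 165533/2854 ≈ 58.000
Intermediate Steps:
c = 58 (c = 45 + 13 = 58)
B = 1/2854 (B = 1/(3544 - 30*23) = 1/(3544 - 690) = 1/2854 ≈ 0.00035039)
c + B = 58 + 1/2854 = 165533/2854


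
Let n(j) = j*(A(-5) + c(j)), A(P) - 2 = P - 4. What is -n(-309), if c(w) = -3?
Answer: -3090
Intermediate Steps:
A(P) = -2 + P (A(P) = 2 + (P - 4) = 2 + (-4 + P) = -2 + P)
n(j) = -10*j (n(j) = j*((-2 - 5) - 3) = j*(-7 - 3) = j*(-10) = -10*j)
-n(-309) = -(-10)*(-309) = -1*3090 = -3090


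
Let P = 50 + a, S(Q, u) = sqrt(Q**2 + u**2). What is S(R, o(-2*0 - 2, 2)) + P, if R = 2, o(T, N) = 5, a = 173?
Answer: 223 + sqrt(29) ≈ 228.39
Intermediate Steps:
P = 223 (P = 50 + 173 = 223)
S(R, o(-2*0 - 2, 2)) + P = sqrt(2**2 + 5**2) + 223 = sqrt(4 + 25) + 223 = sqrt(29) + 223 = 223 + sqrt(29)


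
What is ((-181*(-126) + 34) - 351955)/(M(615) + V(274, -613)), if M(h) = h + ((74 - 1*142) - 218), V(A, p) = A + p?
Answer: 65823/2 ≈ 32912.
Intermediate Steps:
M(h) = -286 + h (M(h) = h + ((74 - 142) - 218) = h + (-68 - 218) = h - 286 = -286 + h)
((-181*(-126) + 34) - 351955)/(M(615) + V(274, -613)) = ((-181*(-126) + 34) - 351955)/((-286 + 615) + (274 - 613)) = ((22806 + 34) - 351955)/(329 - 339) = (22840 - 351955)/(-10) = -329115*(-⅒) = 65823/2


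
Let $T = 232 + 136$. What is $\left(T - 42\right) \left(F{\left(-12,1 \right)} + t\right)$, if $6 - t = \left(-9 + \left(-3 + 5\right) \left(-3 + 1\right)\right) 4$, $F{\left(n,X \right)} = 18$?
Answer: $24776$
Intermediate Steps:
$T = 368$
$t = 58$ ($t = 6 - \left(-9 + \left(-3 + 5\right) \left(-3 + 1\right)\right) 4 = 6 - \left(-9 + 2 \left(-2\right)\right) 4 = 6 - \left(-9 - 4\right) 4 = 6 - \left(-13\right) 4 = 6 - -52 = 6 + 52 = 58$)
$\left(T - 42\right) \left(F{\left(-12,1 \right)} + t\right) = \left(368 - 42\right) \left(18 + 58\right) = \left(368 - 42\right) 76 = 326 \cdot 76 = 24776$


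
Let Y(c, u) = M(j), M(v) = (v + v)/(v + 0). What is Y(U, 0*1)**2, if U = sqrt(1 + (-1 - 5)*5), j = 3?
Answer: 4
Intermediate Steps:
U = I*sqrt(29) (U = sqrt(1 - 6*5) = sqrt(1 - 30) = sqrt(-29) = I*sqrt(29) ≈ 5.3852*I)
M(v) = 2 (M(v) = (2*v)/v = 2)
Y(c, u) = 2
Y(U, 0*1)**2 = 2**2 = 4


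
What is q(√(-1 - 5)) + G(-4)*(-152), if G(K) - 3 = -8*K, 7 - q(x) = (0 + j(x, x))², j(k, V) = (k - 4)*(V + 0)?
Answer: -5253 - 48*I*√6 ≈ -5253.0 - 117.58*I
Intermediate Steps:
j(k, V) = V*(-4 + k) (j(k, V) = (-4 + k)*V = V*(-4 + k))
q(x) = 7 - x²*(-4 + x)² (q(x) = 7 - (0 + x*(-4 + x))² = 7 - (x*(-4 + x))² = 7 - x²*(-4 + x)²)
G(K) = 3 - 8*K
q(√(-1 - 5)) + G(-4)*(-152) = (7 - (√(-1 - 5))²*(-4 + √(-1 - 5))²) + (3 - 8*(-4))*(-152) = (7 - (√(-6))²*(-4 + √(-6))²) + (3 + 32)*(-152) = (7 - (I*√6)²*(-4 + I*√6)²) + 35*(-152) = (7 - 1*(-6)*(-4 + I*√6)²) - 5320 = (7 + 6*(-4 + I*√6)²) - 5320 = -5313 + 6*(-4 + I*√6)²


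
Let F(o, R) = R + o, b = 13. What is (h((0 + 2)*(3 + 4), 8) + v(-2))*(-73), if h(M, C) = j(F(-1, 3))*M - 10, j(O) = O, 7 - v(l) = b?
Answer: -876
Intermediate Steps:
v(l) = -6 (v(l) = 7 - 1*13 = 7 - 13 = -6)
h(M, C) = -10 + 2*M (h(M, C) = (3 - 1)*M - 10 = 2*M - 10 = -10 + 2*M)
(h((0 + 2)*(3 + 4), 8) + v(-2))*(-73) = ((-10 + 2*((0 + 2)*(3 + 4))) - 6)*(-73) = ((-10 + 2*(2*7)) - 6)*(-73) = ((-10 + 2*14) - 6)*(-73) = ((-10 + 28) - 6)*(-73) = (18 - 6)*(-73) = 12*(-73) = -876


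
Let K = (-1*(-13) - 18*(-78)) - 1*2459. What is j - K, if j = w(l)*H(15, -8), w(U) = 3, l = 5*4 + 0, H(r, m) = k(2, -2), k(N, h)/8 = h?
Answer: 994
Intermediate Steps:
k(N, h) = 8*h
H(r, m) = -16 (H(r, m) = 8*(-2) = -16)
l = 20 (l = 20 + 0 = 20)
j = -48 (j = 3*(-16) = -48)
K = -1042 (K = (13 + 1404) - 2459 = 1417 - 2459 = -1042)
j - K = -48 - 1*(-1042) = -48 + 1042 = 994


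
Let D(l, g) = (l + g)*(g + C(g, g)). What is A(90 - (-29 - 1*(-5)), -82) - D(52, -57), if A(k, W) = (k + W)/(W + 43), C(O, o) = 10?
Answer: -9197/39 ≈ -235.82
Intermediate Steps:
D(l, g) = (10 + g)*(g + l) (D(l, g) = (l + g)*(g + 10) = (g + l)*(10 + g) = (10 + g)*(g + l))
A(k, W) = (W + k)/(43 + W)
A(90 - (-29 - 1*(-5)), -82) - D(52, -57) = (-82 + (90 - (-29 - 1*(-5))))/(43 - 82) - ((-57)² + 10*(-57) + 10*52 - 57*52) = (-82 + (90 - (-29 + 5)))/(-39) - (3249 - 570 + 520 - 2964) = -(-82 + (90 - 1*(-24)))/39 - 1*235 = -(-82 + (90 + 24))/39 - 235 = -(-82 + 114)/39 - 235 = -1/39*32 - 235 = -32/39 - 235 = -9197/39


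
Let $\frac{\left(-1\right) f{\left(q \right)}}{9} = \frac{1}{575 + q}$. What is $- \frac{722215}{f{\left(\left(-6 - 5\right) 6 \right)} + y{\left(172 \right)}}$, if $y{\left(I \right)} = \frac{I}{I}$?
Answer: $- \frac{73521487}{100} \approx -7.3522 \cdot 10^{5}$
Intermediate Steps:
$y{\left(I \right)} = 1$
$f{\left(q \right)} = - \frac{9}{575 + q}$
$- \frac{722215}{f{\left(\left(-6 - 5\right) 6 \right)} + y{\left(172 \right)}} = - \frac{722215}{- \frac{9}{575 + \left(-6 - 5\right) 6} + 1} = - \frac{722215}{- \frac{9}{575 - 66} + 1} = - \frac{722215}{- \frac{9}{509} + 1} = - \frac{722215}{\frac{500}{509}} = \left(-722215\right) \frac{509}{500} = - \frac{73521487}{100}$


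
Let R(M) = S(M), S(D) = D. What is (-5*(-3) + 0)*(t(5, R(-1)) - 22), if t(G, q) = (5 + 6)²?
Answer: 1485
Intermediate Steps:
R(M) = M
t(G, q) = 121 (t(G, q) = 11² = 121)
(-5*(-3) + 0)*(t(5, R(-1)) - 22) = (-5*(-3) + 0)*(121 - 22) = (15 + 0)*99 = 15*99 = 1485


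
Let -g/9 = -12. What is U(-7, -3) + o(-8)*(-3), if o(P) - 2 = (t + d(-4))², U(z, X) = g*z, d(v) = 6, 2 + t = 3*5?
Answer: -1845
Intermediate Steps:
t = 13 (t = -2 + 3*5 = -2 + 15 = 13)
g = 108 (g = -9*(-12) = 108)
U(z, X) = 108*z
o(P) = 363 (o(P) = 2 + (13 + 6)² = 2 + 19² = 2 + 361 = 363)
U(-7, -3) + o(-8)*(-3) = 108*(-7) + 363*(-3) = -756 - 1089 = -1845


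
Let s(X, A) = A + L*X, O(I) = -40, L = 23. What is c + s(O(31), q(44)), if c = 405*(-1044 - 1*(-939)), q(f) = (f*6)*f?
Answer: -31829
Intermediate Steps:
q(f) = 6*f² (q(f) = (6*f)*f = 6*f²)
c = -42525 (c = 405*(-1044 + 939) = 405*(-105) = -42525)
s(X, A) = A + 23*X
c + s(O(31), q(44)) = -42525 + (6*44² + 23*(-40)) = -42525 + (6*1936 - 920) = -42525 + (11616 - 920) = -42525 + 10696 = -31829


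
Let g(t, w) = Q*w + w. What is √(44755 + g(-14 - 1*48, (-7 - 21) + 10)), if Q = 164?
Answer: √41785 ≈ 204.41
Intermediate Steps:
g(t, w) = 165*w (g(t, w) = 164*w + w = 165*w)
√(44755 + g(-14 - 1*48, (-7 - 21) + 10)) = √(44755 + 165*((-7 - 21) + 10)) = √(44755 + 165*(-28 + 10)) = √(44755 + 165*(-18)) = √(44755 - 2970) = √41785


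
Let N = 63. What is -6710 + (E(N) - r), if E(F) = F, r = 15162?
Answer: -21809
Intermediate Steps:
-6710 + (E(N) - r) = -6710 + (63 - 1*15162) = -6710 + (63 - 15162) = -6710 - 15099 = -21809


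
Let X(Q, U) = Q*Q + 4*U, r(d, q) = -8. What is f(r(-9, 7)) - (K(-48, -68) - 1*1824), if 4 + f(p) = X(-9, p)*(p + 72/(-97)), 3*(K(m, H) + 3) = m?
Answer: 136831/97 ≈ 1410.6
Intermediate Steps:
X(Q, U) = Q² + 4*U
K(m, H) = -3 + m/3
f(p) = -4 + (81 + 4*p)*(-72/97 + p) (f(p) = -4 + ((-9)² + 4*p)*(p + 72/(-97)) = -4 + (81 + 4*p)*(p + 72*(-1/97)) = -4 + (81 + 4*p)*(p - 72/97) = -4 + (81 + 4*p)*(-72/97 + p))
f(r(-9, 7)) - (K(-48, -68) - 1*1824) = (-6220/97 + 4*(-8)² + (7569/97)*(-8)) - ((-3 + (⅓)*(-48)) - 1*1824) = (-6220/97 + 4*64 - 60552/97) - ((-3 - 16) - 1824) = (-6220/97 + 256 - 60552/97) - (-19 - 1824) = -41940/97 - 1*(-1843) = -41940/97 + 1843 = 136831/97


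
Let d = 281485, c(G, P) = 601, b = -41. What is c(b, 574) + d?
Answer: 282086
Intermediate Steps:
c(b, 574) + d = 601 + 281485 = 282086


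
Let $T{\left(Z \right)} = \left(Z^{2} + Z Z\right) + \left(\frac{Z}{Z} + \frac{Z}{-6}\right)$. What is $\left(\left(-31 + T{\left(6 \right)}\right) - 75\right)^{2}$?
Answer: $1156$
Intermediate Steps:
$T{\left(Z \right)} = 1 + 2 Z^{2} - \frac{Z}{6}$ ($T{\left(Z \right)} = \left(Z^{2} + Z^{2}\right) + \left(1 + Z \left(- \frac{1}{6}\right)\right) = 2 Z^{2} - \left(-1 + \frac{Z}{6}\right) = 1 + 2 Z^{2} - \frac{Z}{6}$)
$\left(\left(-31 + T{\left(6 \right)}\right) - 75\right)^{2} = \left(\left(-31 + \left(1 + 2 \cdot 6^{2} - 1\right)\right) - 75\right)^{2} = \left(\left(-31 + \left(1 + 2 \cdot 36 - 1\right)\right) - 75\right)^{2} = \left(\left(-31 + \left(1 + 72 - 1\right)\right) - 75\right)^{2} = \left(\left(-31 + 72\right) - 75\right)^{2} = \left(41 - 75\right)^{2} = \left(-34\right)^{2} = 1156$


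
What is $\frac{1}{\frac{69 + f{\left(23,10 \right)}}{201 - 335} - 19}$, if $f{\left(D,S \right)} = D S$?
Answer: $- \frac{134}{2845} \approx -0.0471$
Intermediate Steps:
$\frac{1}{\frac{69 + f{\left(23,10 \right)}}{201 - 335} - 19} = \frac{1}{\frac{69 + 23 \cdot 10}{201 - 335} - 19} = \frac{1}{\frac{69 + 230}{-134} - 19} = \frac{1}{299 \left(- \frac{1}{134}\right) - 19} = \frac{1}{- \frac{299}{134} - 19} = \frac{1}{- \frac{2845}{134}} = - \frac{134}{2845}$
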